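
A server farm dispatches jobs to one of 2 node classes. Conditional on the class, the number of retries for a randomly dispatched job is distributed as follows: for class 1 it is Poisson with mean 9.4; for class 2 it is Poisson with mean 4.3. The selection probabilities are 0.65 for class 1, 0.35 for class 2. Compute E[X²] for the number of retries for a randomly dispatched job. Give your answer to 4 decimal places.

71.5205

For each component E[X²] = Var + (mean)², giving 1: 97.76; 2: 22.79.
Overall E[X²] = 0.65·97.76 + 0.35·22.79 = 71.5205.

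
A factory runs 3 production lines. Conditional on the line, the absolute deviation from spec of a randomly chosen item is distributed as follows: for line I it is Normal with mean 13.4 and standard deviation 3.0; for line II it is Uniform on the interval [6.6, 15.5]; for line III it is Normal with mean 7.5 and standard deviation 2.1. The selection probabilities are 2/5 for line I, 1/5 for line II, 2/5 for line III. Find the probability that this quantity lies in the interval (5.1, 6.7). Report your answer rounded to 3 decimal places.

0.096

Conditional on each line, P(5.1 < X < 6.7): I: 0.00993185; II: 0.011236; III: 0.22507.
By total probability, P(5.1 < X < 6.7) = 0.4·0.00993185 + 0.2·0.011236 + 0.4·0.22507 = 0.0962481.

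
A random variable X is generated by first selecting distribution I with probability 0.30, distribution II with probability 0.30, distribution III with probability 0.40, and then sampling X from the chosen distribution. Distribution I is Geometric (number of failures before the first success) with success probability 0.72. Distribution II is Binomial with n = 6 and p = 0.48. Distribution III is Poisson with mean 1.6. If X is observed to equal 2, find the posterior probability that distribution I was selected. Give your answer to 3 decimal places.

Likelihoods P(X=2 | ·): I: 0.056448; II: 0.252689; III: 0.258428.
Posterior ∝ prior × likelihood. Numerator for I: 0.3·0.056448 = 0.0169344.
Normalizing constant: 0.3·0.056448 + 0.3·0.252689 + 0.4·0.258428 = 0.196112.
P(I | observation) = 0.0169344 / 0.196112 = 0.0863505.

0.086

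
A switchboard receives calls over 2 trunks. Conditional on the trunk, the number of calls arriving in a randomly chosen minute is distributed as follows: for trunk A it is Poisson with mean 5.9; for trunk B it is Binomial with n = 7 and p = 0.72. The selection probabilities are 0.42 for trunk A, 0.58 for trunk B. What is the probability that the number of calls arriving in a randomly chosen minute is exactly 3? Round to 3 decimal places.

0.086

Conditional on each trunk, P(X = 3): A: 0.0937707; B: 0.0802967.
By total probability, P(X = 3) = 0.42·0.0937707 + 0.58·0.0802967 = 0.0859558.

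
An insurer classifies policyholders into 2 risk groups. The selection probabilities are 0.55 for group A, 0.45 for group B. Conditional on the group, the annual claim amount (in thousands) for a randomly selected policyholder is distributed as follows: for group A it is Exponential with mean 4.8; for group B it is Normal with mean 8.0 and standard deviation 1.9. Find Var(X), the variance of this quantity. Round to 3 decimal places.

16.831

Per component, A: μ=4.8, E[X²]=46.08; B: μ=8, E[X²]=67.61.
E[X] = 0.55·4.8 + 0.45·8 = 6.24.
E[X²] = 0.55·46.08 + 0.45·67.61 = 55.7685.
Var(X) = E[X²] − (E[X])² = 55.7685 − 38.9376 = 16.8309.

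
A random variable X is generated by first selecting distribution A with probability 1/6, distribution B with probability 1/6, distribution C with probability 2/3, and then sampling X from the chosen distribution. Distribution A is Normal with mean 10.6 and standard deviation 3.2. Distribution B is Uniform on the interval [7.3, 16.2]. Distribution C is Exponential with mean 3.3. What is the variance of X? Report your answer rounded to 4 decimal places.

23.9583

Per component, A: μ=10.6, E[X²]=122.6; B: μ=11.75, E[X²]=144.663; C: μ=3.3, E[X²]=21.78.
E[X] = 0.166667·10.6 + 0.166667·11.75 + 0.666667·3.3 = 5.925.
E[X²] = 0.166667·122.6 + 0.166667·144.663 + 0.666667·21.78 = 59.0639.
Var(X) = E[X²] − (E[X])² = 59.0639 − 35.1056 = 23.9583.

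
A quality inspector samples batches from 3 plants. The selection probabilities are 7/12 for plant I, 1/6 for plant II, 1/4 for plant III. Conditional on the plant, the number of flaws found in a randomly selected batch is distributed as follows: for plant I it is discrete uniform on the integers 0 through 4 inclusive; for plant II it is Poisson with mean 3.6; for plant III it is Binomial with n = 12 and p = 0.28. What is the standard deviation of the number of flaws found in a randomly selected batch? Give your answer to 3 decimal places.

Per component, I: μ=2, E[X²]=6; II: μ=3.6, E[X²]=16.56; III: μ=3.36, E[X²]=13.7088.
E[X] = 0.583333·2 + 0.166667·3.6 + 0.25·3.36 = 2.60667.
E[X²] = 0.583333·6 + 0.166667·16.56 + 0.25·13.7088 = 9.6872.
Var(X) = E[X²] − (E[X])² = 9.6872 − 6.79471 = 2.89249.
SD(X) = √2.89249 = 1.70073.

1.701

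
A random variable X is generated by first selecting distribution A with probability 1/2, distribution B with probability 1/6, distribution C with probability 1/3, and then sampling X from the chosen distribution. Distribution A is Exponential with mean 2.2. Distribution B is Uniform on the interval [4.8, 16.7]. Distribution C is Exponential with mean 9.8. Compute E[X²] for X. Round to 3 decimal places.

For each component E[X²] = Var + (mean)², giving A: 9.68; B: 127.363; C: 192.08.
Overall E[X²] = 0.5·9.68 + 0.166667·127.363 + 0.333333·192.08 = 90.0939.

90.094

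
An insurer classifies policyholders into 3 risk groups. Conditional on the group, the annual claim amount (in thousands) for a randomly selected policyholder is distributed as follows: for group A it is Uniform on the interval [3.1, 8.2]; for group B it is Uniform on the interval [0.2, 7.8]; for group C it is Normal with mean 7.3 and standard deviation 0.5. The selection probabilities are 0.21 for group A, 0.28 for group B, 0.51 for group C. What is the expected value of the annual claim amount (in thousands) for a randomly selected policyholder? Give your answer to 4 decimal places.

Component means — A: 5.65; B: 4; C: 7.3.
E[X] = 0.21·5.65 + 0.28·4 + 0.51·7.3 = 6.0295.

6.0295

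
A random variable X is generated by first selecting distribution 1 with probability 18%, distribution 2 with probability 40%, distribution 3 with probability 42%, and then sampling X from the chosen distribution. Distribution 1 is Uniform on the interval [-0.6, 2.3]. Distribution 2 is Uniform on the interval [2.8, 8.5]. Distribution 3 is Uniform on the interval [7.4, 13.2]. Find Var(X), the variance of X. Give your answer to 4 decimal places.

14.4293

Per component, 1: μ=0.85, E[X²]=1.42333; 2: μ=5.65, E[X²]=34.63; 3: μ=10.3, E[X²]=108.893.
E[X] = 0.18·0.85 + 0.4·5.65 + 0.42·10.3 = 6.739.
E[X²] = 0.18·1.42333 + 0.4·34.63 + 0.42·108.893 = 59.8434.
Var(X) = E[X²] − (E[X])² = 59.8434 − 45.4141 = 14.4293.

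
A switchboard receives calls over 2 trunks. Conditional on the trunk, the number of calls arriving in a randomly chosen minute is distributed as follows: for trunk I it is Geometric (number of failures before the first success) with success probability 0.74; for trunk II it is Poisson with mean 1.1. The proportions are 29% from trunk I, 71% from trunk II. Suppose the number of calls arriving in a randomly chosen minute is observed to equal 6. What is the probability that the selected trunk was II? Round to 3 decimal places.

Likelihoods P(X=6 | ·): I: 0.000228598; II: 0.00081903.
Posterior ∝ prior × likelihood. Numerator for II: 0.71·0.00081903 = 0.000581511.
Normalizing constant: 0.29·0.000228598 + 0.71·0.00081903 = 0.000647804.
P(II | observation) = 0.000581511 / 0.000647804 = 0.897665.

0.898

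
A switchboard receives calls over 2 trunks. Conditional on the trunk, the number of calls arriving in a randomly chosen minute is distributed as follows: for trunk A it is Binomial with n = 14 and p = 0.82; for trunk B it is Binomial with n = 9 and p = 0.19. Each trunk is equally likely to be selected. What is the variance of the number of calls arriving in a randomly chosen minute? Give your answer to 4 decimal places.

25.5890

Per component, A: μ=11.48, E[X²]=133.857; B: μ=1.71, E[X²]=4.3092.
E[X] = 0.5·11.48 + 0.5·1.71 = 6.595.
E[X²] = 0.5·133.857 + 0.5·4.3092 = 69.083.
Var(X) = E[X²] − (E[X])² = 69.083 − 43.494 = 25.589.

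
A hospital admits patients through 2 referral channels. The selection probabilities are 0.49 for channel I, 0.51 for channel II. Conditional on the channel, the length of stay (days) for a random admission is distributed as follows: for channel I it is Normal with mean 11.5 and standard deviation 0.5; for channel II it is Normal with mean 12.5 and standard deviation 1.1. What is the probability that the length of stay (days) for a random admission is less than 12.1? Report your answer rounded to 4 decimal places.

Conditional on each channel, P(X < 12.1): I: 0.88493; II: 0.358065.
By total probability, P(X < 12.1) = 0.49·0.88493 + 0.51·0.358065 = 0.616229.

0.6162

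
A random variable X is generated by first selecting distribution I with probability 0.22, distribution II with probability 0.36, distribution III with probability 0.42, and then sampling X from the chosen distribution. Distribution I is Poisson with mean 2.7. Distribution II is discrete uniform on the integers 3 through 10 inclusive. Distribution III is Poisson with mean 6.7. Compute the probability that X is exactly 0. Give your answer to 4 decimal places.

Conditional on each component, P(X = 0): I: 0.0672055; II: 0; III: 0.00123091.
By total probability, P(X = 0) = 0.22·0.0672055 + 0.36·0 + 0.42·0.00123091 = 0.0153022.

0.0153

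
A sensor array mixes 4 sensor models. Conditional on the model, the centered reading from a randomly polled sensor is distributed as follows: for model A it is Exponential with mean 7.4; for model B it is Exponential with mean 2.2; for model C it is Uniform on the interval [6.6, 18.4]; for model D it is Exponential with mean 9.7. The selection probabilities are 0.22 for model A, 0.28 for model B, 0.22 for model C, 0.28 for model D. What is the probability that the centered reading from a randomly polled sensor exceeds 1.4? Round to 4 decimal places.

Conditional on each model, P(X > 1.4): A: 0.82763; B: 0.529213; C: 1; D: 0.865602.
By total probability, P(X > 1.4) = 0.22·0.82763 + 0.28·0.529213 + 0.22·1 + 0.28·0.865602 = 0.792627.

0.7926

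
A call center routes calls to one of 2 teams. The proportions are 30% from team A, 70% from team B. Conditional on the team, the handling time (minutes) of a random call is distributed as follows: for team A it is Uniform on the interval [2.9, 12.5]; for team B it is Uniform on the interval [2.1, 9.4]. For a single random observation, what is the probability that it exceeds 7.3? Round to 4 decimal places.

0.3639

Conditional on each team, P(X > 7.3): A: 0.541667; B: 0.287671.
By total probability, P(X > 7.3) = 0.3·0.541667 + 0.7·0.287671 = 0.36387.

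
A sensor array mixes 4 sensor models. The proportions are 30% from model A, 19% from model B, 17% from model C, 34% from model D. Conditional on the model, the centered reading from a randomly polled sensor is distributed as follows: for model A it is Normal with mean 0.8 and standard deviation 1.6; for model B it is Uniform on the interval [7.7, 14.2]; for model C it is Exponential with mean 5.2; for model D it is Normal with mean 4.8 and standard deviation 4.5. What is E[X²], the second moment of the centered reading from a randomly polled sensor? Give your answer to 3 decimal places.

48.323

For each component E[X²] = Var + (mean)², giving A: 3.2; B: 123.423; C: 54.08; D: 43.29.
Overall E[X²] = 0.3·3.2 + 0.19·123.423 + 0.17·54.08 + 0.34·43.29 = 48.3226.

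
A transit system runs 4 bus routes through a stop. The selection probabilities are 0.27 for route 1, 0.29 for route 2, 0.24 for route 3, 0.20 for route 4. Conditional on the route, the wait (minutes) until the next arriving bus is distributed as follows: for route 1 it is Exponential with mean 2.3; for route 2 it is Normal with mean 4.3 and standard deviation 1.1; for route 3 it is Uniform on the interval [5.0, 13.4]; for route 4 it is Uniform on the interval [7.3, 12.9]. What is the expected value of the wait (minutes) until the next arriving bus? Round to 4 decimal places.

Component means — 1: 2.3; 2: 4.3; 3: 9.2; 4: 10.1.
E[X] = 0.27·2.3 + 0.29·4.3 + 0.24·9.2 + 0.2·10.1 = 6.096.

6.0960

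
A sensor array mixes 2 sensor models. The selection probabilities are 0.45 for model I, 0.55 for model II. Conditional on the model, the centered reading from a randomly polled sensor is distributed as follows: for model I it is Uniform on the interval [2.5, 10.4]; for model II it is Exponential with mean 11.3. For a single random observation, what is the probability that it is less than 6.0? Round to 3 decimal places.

Conditional on each model, P(X < 6.0): I: 0.443038; II: 0.411968.
By total probability, P(X < 6.0) = 0.45·0.443038 + 0.55·0.411968 = 0.425949.

0.426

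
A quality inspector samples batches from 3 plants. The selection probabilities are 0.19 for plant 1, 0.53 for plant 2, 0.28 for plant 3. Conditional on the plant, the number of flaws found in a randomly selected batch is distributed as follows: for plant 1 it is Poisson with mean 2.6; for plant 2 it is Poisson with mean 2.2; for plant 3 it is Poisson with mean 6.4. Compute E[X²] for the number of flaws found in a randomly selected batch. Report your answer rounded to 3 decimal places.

18.770

For each component E[X²] = Var + (mean)², giving 1: 9.36; 2: 7.04; 3: 47.36.
Overall E[X²] = 0.19·9.36 + 0.53·7.04 + 0.28·47.36 = 18.7704.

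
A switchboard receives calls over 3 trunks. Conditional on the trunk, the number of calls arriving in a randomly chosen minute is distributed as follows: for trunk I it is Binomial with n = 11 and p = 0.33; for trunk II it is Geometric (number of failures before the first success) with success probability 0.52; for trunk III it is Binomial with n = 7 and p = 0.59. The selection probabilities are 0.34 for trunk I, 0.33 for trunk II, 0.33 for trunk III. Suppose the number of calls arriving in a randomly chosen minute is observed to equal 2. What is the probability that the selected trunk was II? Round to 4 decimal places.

Likelihoods P(X=2 | ·): I: 0.162954; II: 0.119808; III: 0.084692.
Posterior ∝ prior × likelihood. Numerator for II: 0.33·0.119808 = 0.0395366.
Normalizing constant: 0.34·0.162954 + 0.33·0.119808 + 0.33·0.084692 = 0.122889.
P(II | observation) = 0.0395366 / 0.122889 = 0.321726.

0.3217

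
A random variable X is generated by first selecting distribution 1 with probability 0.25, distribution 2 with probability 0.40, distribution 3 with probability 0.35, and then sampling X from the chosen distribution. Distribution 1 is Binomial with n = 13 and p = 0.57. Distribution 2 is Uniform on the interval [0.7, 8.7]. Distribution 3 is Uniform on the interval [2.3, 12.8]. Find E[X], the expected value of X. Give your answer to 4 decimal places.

Component means — 1: 7.41; 2: 4.7; 3: 7.55.
E[X] = 0.25·7.41 + 0.4·4.7 + 0.35·7.55 = 6.375.

6.3750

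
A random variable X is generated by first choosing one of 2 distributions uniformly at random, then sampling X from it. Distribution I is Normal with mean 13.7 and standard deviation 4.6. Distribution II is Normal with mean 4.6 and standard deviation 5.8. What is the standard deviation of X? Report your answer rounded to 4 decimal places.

Per component, I: μ=13.7, E[X²]=208.85; II: μ=4.6, E[X²]=54.8.
E[X] = 0.5·13.7 + 0.5·4.6 = 9.15.
E[X²] = 0.5·208.85 + 0.5·54.8 = 131.825.
Var(X) = E[X²] − (E[X])² = 131.825 − 83.7225 = 48.1025.
SD(X) = √48.1025 = 6.9356.

6.9356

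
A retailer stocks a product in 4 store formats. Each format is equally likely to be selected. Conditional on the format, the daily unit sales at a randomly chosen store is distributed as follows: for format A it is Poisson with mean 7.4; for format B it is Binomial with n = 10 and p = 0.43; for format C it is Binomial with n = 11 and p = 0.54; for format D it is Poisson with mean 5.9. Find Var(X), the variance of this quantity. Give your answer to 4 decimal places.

Per component, A: μ=7.4, E[X²]=62.16; B: μ=4.3, E[X²]=20.941; C: μ=5.94, E[X²]=38.016; D: μ=5.9, E[X²]=40.71.
E[X] = 0.25·7.4 + 0.25·4.3 + 0.25·5.94 + 0.25·5.9 = 5.885.
E[X²] = 0.25·62.16 + 0.25·20.941 + 0.25·38.016 + 0.25·40.71 = 40.4567.
Var(X) = E[X²] − (E[X])² = 40.4567 − 34.6332 = 5.82353.

5.8235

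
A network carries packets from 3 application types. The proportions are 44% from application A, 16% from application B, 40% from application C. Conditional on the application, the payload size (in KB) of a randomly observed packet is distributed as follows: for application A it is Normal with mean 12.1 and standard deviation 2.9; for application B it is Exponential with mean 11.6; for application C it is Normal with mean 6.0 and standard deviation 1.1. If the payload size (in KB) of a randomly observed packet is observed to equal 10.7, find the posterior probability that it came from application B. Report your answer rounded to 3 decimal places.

Likelihoods f(10.7 | ·): A: 0.122435; B: 0.0342723; C: 3.93762e-05.
Posterior ∝ prior × likelihood. Numerator for B: 0.16·0.0342723 = 0.00548356.
Normalizing constant: 0.44·0.122435 + 0.16·0.0342723 + 0.4·3.93762e-05 = 0.0593706.
P(B | observation) = 0.00548356 / 0.0593706 = 0.0923616.

0.092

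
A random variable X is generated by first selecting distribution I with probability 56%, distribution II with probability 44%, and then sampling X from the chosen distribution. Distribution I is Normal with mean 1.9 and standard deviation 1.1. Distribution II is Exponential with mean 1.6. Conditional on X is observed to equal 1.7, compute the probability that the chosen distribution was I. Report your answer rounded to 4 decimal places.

Likelihoods f(1.7 | ·): I: 0.356729; II: 0.215994.
Posterior ∝ prior × likelihood. Numerator for I: 0.56·0.356729 = 0.199768.
Normalizing constant: 0.56·0.356729 + 0.44·0.215994 = 0.294806.
P(I | observation) = 0.199768 / 0.294806 = 0.677627.

0.6776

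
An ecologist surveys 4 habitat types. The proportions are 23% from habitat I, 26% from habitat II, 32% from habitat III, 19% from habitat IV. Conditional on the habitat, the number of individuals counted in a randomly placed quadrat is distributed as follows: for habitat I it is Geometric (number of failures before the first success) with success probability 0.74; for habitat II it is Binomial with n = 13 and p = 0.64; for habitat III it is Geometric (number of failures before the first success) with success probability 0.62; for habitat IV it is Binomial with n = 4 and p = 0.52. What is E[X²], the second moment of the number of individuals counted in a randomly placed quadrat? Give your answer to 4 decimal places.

20.3624

For each component E[X²] = Var + (mean)², giving I: 0.598247; II: 72.2176; III: 1.3642; IV: 5.3248.
Overall E[X²] = 0.23·0.598247 + 0.26·72.2176 + 0.32·1.3642 + 0.19·5.3248 = 20.3624.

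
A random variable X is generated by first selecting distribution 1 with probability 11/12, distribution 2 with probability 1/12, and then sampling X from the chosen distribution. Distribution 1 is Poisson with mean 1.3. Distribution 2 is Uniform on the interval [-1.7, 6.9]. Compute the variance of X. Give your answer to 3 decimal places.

Per component, 1: μ=1.3, E[X²]=2.99; 2: μ=2.6, E[X²]=12.9233.
E[X] = 0.916667·1.3 + 0.0833333·2.6 = 1.40833.
E[X²] = 0.916667·2.99 + 0.0833333·12.9233 = 3.81778.
Var(X) = E[X²] − (E[X])² = 3.81778 − 1.9834 = 1.83438.

1.834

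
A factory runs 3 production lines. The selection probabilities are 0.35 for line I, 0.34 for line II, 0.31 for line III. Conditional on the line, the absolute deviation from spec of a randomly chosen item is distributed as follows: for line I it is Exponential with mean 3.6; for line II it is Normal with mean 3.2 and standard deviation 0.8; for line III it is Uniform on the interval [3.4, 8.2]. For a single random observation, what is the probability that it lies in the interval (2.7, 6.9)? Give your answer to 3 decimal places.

Conditional on each line, P(2.7 < X < 6.9): I: 0.32527; II: 0.734013; III: 0.729167.
By total probability, P(2.7 < X < 6.9) = 0.35·0.32527 + 0.34·0.734013 + 0.31·0.729167 = 0.58945.

0.589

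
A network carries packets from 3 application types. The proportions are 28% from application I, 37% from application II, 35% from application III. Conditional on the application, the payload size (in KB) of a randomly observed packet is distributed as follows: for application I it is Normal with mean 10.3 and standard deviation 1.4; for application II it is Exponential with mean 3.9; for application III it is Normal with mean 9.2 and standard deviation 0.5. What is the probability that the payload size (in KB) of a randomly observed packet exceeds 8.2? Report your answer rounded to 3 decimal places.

0.649

Conditional on each application, P(X > 8.2): I: 0.933193; II: 0.122143; III: 0.97725.
By total probability, P(X > 8.2) = 0.28·0.933193 + 0.37·0.122143 + 0.35·0.97725 = 0.648524.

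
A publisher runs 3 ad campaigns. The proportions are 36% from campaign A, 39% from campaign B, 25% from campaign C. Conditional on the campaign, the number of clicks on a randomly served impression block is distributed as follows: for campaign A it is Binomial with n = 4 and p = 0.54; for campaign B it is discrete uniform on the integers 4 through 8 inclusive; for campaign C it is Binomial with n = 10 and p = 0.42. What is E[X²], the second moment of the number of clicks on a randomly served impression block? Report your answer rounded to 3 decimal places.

For each component E[X²] = Var + (mean)², giving A: 5.6592; B: 38; C: 20.076.
Overall E[X²] = 0.36·5.6592 + 0.39·38 + 0.25·20.076 = 21.8763.

21.876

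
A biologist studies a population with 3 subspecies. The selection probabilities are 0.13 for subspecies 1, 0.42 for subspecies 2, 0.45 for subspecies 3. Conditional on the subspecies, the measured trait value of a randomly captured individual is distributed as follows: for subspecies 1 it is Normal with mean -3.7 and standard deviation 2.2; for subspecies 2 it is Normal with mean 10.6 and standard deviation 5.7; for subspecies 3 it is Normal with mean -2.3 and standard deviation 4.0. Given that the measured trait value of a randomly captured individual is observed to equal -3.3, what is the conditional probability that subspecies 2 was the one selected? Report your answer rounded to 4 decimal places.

0.0220

Likelihoods f(-3.3 | ·): 1: 0.178365; 2: 0.00357861; 3: 0.096667.
Posterior ∝ prior × likelihood. Numerator for 2: 0.42·0.00357861 = 0.00150302.
Normalizing constant: 0.13·0.178365 + 0.42·0.00357861 + 0.45·0.096667 = 0.0681906.
P(2 | observation) = 0.00150302 / 0.0681906 = 0.0220414.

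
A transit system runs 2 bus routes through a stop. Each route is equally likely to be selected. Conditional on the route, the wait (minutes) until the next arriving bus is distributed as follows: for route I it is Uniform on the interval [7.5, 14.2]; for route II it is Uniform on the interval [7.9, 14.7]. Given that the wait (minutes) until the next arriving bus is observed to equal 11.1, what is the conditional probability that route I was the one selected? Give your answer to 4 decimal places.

Likelihoods f(11.1 | ·): I: 0.149254; II: 0.147059.
Posterior ∝ prior × likelihood. Numerator for I: 0.5·0.149254 = 0.0746269.
Normalizing constant: 0.5·0.149254 + 0.5·0.147059 = 0.148156.
P(I | observation) = 0.0746269 / 0.148156 = 0.503704.

0.5037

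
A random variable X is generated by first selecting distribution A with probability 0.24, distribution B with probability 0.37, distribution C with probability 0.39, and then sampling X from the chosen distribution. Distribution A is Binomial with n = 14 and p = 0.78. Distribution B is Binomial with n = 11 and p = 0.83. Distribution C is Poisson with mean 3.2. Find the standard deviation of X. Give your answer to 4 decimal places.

Per component, A: μ=10.92, E[X²]=121.649; B: μ=9.13, E[X²]=84.909; C: μ=3.2, E[X²]=13.44.
E[X] = 0.24·10.92 + 0.37·9.13 + 0.39·3.2 = 7.2469.
E[X²] = 0.24·121.649 + 0.37·84.909 + 0.39·13.44 = 65.8536.
Var(X) = E[X²] − (E[X])² = 65.8536 − 52.5176 = 13.3361.
SD(X) = √13.3361 = 3.65186.

3.6519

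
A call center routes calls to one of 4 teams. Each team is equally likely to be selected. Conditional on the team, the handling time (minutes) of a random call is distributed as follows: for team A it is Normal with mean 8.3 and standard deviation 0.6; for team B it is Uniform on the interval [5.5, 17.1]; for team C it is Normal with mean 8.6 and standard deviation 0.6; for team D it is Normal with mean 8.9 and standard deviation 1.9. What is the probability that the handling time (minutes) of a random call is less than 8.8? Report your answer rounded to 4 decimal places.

0.5479

Conditional on each team, P(X < 8.8): A: 0.797672; B: 0.284483; C: 0.630559; D: 0.479013.
By total probability, P(X < 8.8) = 0.25·0.797672 + 0.25·0.284483 + 0.25·0.630559 + 0.25·0.479013 = 0.547931.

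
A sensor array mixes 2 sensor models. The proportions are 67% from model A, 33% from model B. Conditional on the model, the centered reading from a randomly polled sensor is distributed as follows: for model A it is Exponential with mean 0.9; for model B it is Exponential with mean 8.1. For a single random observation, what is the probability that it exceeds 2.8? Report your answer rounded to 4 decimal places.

Conditional on each model, P(X > 2.8): A: 0.0445514; B: 0.70774.
By total probability, P(X > 2.8) = 0.67·0.0445514 + 0.33·0.70774 = 0.263404.

0.2634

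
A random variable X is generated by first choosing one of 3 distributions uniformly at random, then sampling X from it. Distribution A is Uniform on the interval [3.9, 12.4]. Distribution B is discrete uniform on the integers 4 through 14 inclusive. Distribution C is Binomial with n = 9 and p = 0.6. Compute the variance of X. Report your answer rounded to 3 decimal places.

Per component, A: μ=8.15, E[X²]=72.4433; B: μ=9, E[X²]=91; C: μ=5.4, E[X²]=31.32.
E[X] = 0.333333·8.15 + 0.333333·9 + 0.333333·5.4 = 7.51667.
E[X²] = 0.333333·72.4433 + 0.333333·91 + 0.333333·31.32 = 64.9211.
Var(X) = E[X²] − (E[X])² = 64.9211 − 56.5003 = 8.42083.

8.421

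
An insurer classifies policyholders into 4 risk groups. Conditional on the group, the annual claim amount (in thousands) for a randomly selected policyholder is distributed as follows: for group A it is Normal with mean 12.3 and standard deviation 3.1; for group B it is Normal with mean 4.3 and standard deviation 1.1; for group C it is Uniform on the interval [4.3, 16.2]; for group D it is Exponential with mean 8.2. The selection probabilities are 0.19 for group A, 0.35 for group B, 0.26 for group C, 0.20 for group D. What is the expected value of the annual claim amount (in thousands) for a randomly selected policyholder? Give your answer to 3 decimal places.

Component means — A: 12.3; B: 4.3; C: 10.25; D: 8.2.
E[X] = 0.19·12.3 + 0.35·4.3 + 0.26·10.25 + 0.2·8.2 = 8.147.

8.147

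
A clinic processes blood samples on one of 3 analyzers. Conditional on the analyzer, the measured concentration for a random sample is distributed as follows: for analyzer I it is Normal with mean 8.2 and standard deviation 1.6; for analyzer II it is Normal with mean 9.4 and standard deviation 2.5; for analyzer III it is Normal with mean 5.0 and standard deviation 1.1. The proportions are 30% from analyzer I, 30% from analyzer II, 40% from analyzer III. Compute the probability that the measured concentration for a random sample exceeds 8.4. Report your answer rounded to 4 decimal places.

Conditional on each analyzer, P(X > 8.4): I: 0.450262; II: 0.655422; III: 0.000997724.
By total probability, P(X > 8.4) = 0.3·0.450262 + 0.3·0.655422 + 0.4·0.000997724 = 0.332104.

0.3321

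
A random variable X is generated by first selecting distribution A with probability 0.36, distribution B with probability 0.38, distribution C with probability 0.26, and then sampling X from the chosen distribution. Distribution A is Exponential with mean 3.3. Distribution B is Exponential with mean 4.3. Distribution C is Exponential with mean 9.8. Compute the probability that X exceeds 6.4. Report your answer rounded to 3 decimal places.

0.273

Conditional on each component, P(X > 6.4): A: 0.143791; B: 0.22574; C: 0.52045.
By total probability, P(X > 6.4) = 0.36·0.143791 + 0.38·0.22574 + 0.26·0.52045 = 0.272863.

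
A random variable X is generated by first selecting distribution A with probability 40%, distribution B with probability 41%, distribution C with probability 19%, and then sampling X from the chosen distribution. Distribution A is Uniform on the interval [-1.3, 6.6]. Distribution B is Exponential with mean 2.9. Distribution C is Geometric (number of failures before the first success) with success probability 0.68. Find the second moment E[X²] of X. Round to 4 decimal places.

11.9591

For each component E[X²] = Var + (mean)², giving A: 12.2233; B: 16.82; C: 0.913495.
Overall E[X²] = 0.4·12.2233 + 0.41·16.82 + 0.19·0.913495 = 11.9591.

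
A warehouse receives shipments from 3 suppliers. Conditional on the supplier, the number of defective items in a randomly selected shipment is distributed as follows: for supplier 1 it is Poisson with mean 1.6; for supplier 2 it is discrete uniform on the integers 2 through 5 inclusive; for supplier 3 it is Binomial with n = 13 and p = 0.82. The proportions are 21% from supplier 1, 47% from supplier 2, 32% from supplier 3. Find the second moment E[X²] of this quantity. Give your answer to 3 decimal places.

44.196

For each component E[X²] = Var + (mean)², giving 1: 4.16; 2: 13.5; 3: 115.554.
Overall E[X²] = 0.21·4.16 + 0.47·13.5 + 0.32·115.554 = 44.196.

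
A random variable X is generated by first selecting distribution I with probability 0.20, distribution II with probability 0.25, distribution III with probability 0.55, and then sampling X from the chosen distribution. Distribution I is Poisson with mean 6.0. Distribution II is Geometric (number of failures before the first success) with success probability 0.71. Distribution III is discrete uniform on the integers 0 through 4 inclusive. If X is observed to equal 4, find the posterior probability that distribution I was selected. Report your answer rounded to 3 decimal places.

Likelihoods P(X=4 | ·): I: 0.133853; II: 0.0050217; III: 0.2.
Posterior ∝ prior × likelihood. Numerator for I: 0.2·0.133853 = 0.0267705.
Normalizing constant: 0.2·0.133853 + 0.25·0.0050217 + 0.55·0.2 = 0.138026.
P(I | observation) = 0.0267705 / 0.138026 = 0.193953.

0.194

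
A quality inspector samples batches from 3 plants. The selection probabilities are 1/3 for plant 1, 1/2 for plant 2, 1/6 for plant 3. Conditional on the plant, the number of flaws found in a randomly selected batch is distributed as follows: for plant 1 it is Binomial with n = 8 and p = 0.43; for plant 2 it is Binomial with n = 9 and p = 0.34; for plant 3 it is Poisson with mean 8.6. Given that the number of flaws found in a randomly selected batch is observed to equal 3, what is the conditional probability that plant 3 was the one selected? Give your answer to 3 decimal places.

0.014

Likelihoods P(X=3 | ·): 1: 0.267897; 2: 0.272885; 3: 0.0195169.
Posterior ∝ prior × likelihood. Numerator for 3: 0.166667·0.0195169 = 0.00325282.
Normalizing constant: 0.333333·0.267897 + 0.5·0.272885 + 0.166667·0.0195169 = 0.228994.
P(3 | observation) = 0.00325282 / 0.228994 = 0.0142048.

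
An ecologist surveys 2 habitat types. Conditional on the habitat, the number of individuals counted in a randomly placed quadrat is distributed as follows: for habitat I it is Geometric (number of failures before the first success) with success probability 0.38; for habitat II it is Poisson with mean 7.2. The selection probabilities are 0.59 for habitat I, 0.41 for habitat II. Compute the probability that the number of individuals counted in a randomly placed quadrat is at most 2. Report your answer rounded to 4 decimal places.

0.4598

Conditional on each habitat, P(X ≤ 2): I: 0.761672; II: 0.0254735.
By total probability, P(X ≤ 2) = 0.59·0.761672 + 0.41·0.0254735 = 0.459831.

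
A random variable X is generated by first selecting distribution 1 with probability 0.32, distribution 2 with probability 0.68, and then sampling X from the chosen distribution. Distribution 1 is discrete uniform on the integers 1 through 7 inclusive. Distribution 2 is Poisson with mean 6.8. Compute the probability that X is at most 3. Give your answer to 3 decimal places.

Conditional on each component, P(X ≤ 3): 1: 0.428571; 2: 0.0928057.
By total probability, P(X ≤ 3) = 0.32·0.428571 + 0.68·0.0928057 = 0.200251.

0.200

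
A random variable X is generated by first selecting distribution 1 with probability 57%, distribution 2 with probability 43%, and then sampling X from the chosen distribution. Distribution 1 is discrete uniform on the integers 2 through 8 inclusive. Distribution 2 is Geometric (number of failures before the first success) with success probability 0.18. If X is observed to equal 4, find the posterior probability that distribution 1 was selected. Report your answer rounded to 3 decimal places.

Likelihoods P(X=4 | ·): 1: 0.142857; 2: 0.0813819.
Posterior ∝ prior × likelihood. Numerator for 1: 0.57·0.142857 = 0.0814286.
Normalizing constant: 0.57·0.142857 + 0.43·0.0813819 = 0.116423.
P(1 | observation) = 0.0814286 / 0.116423 = 0.699421.

0.699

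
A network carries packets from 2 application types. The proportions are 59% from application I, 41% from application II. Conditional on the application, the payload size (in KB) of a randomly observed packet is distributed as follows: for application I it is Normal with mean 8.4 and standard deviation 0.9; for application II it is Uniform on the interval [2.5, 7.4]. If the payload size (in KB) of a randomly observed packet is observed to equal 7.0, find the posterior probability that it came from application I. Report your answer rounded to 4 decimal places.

Likelihoods f(7.0 | ·): I: 0.132198; II: 0.204082.
Posterior ∝ prior × likelihood. Numerator for I: 0.59·0.132198 = 0.0779968.
Normalizing constant: 0.59·0.132198 + 0.41·0.204082 = 0.16167.
P(I | observation) = 0.0779968 / 0.16167 = 0.482444.

0.4824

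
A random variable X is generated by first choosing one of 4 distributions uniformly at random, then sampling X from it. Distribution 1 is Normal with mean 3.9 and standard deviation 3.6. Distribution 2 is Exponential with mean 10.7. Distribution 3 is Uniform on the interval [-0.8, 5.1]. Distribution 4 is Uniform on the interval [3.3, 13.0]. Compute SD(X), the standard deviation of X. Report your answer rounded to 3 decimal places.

Per component, 1: μ=3.9, E[X²]=28.17; 2: μ=10.7, E[X²]=228.98; 3: μ=2.15, E[X²]=7.52333; 4: μ=8.15, E[X²]=74.2633.
E[X] = 0.25·3.9 + 0.25·10.7 + 0.25·2.15 + 0.25·8.15 = 6.225.
E[X²] = 0.25·28.17 + 0.25·228.98 + 0.25·7.52333 + 0.25·74.2633 = 84.7342.
Var(X) = E[X²] − (E[X])² = 84.7342 − 38.7506 = 45.9835.
SD(X) = √45.9835 = 6.78112.

6.781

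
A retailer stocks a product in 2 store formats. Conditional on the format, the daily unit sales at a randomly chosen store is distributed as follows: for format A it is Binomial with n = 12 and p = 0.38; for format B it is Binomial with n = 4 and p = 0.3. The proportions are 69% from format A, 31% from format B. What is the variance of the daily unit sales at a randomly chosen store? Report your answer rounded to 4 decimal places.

4.6260

Per component, A: μ=4.56, E[X²]=23.6208; B: μ=1.2, E[X²]=2.28.
E[X] = 0.69·4.56 + 0.31·1.2 = 3.5184.
E[X²] = 0.69·23.6208 + 0.31·2.28 = 17.0052.
Var(X) = E[X²] − (E[X])² = 17.0052 − 12.3791 = 4.62601.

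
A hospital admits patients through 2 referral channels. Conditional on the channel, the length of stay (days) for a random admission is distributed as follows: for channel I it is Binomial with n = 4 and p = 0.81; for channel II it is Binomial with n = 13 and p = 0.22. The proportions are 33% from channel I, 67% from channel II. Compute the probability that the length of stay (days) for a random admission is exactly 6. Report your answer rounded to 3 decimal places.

Conditional on each channel, P(X = 6): I: 0; II: 0.0341756.
By total probability, P(X = 6) = 0.33·0 + 0.67·0.0341756 = 0.0228976.

0.023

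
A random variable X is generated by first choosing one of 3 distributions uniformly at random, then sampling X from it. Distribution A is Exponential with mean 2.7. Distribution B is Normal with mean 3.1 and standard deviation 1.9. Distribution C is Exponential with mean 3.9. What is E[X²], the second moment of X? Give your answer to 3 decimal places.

For each component E[X²] = Var + (mean)², giving A: 14.58; B: 13.22; C: 30.42.
Overall E[X²] = 0.333333·14.58 + 0.333333·13.22 + 0.333333·30.42 = 19.4067.

19.407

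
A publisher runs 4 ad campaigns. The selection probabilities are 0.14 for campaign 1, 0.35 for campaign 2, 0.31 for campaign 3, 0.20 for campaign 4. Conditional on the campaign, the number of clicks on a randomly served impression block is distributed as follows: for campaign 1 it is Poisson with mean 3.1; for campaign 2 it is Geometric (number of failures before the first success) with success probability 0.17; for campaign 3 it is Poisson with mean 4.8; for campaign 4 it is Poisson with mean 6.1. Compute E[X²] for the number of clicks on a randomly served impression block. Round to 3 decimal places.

For each component E[X²] = Var + (mean)², giving 1: 12.71; 2: 52.5571; 3: 27.84; 4: 43.31.
Overall E[X²] = 0.14·12.71 + 0.35·52.5571 + 0.31·27.84 + 0.2·43.31 = 37.4668.

37.467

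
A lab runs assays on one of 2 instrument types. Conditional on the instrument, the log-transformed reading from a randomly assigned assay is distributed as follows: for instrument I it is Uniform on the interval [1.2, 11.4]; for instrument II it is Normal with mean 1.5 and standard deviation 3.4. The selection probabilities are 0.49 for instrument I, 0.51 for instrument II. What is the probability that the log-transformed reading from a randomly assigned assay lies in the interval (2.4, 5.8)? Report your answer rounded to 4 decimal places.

0.3126

Conditional on each instrument, P(2.4 < X < 5.8): I: 0.333333; II: 0.29263.
By total probability, P(2.4 < X < 5.8) = 0.49·0.333333 + 0.51·0.29263 = 0.312574.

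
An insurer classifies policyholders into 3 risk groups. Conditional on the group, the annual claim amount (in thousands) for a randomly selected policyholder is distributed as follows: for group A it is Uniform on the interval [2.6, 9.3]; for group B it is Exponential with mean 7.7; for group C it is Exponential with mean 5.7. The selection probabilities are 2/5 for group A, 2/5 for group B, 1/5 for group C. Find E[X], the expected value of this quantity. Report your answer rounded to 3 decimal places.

6.600

Component means — A: 5.95; B: 7.7; C: 5.7.
E[X] = 0.4·5.95 + 0.4·7.7 + 0.2·5.7 = 6.6.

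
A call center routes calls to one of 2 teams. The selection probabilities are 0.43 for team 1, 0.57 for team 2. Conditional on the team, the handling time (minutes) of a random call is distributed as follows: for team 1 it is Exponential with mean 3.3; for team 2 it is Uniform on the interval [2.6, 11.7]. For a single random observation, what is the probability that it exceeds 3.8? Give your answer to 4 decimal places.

0.6308

Conditional on each team, P(X > 3.8): 1: 0.316157; 2: 0.868132.
By total probability, P(X > 3.8) = 0.43·0.316157 + 0.57·0.868132 = 0.630783.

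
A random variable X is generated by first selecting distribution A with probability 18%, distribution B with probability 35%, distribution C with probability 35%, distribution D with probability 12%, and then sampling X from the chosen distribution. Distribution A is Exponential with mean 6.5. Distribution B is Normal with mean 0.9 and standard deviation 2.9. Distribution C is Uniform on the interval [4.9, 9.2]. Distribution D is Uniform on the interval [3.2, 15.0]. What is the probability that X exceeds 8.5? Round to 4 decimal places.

0.1733

Conditional on each component, P(X > 8.5): A: 0.270443; B: 0.00438761; C: 0.162791; D: 0.550847.
By total probability, P(X > 8.5) = 0.18·0.270443 + 0.35·0.00438761 + 0.35·0.162791 + 0.12·0.550847 = 0.173294.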